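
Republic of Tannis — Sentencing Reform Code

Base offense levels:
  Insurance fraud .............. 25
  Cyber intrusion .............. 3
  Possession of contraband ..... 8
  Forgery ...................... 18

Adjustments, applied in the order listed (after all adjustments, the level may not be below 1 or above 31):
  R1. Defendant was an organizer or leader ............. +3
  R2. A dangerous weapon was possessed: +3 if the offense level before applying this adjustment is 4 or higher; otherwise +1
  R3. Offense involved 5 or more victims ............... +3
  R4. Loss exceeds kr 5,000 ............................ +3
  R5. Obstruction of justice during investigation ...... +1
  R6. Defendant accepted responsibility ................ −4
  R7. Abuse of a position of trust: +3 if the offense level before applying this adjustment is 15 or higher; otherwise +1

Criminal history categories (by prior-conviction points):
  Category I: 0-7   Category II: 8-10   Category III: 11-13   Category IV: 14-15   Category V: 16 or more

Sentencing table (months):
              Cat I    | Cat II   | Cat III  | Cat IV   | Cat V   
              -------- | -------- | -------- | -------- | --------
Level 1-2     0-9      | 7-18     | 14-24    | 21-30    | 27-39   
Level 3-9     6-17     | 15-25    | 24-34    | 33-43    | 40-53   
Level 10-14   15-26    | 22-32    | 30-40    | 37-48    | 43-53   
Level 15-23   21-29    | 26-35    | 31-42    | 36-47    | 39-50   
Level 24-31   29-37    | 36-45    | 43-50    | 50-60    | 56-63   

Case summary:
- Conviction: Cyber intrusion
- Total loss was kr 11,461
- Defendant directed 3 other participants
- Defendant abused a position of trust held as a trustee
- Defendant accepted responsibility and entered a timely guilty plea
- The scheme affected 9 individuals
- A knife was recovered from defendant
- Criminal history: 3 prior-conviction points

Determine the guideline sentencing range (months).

15-26 months

Base offense level for cyber intrusion: 3.
R1 applies: 3 + 3 = 6.
R2 applies (level before this adjustment is 6 ≥ 4, so +3): 6 + 3 = 9.
R3 applies: 9 + 3 = 12.
R4 applies: 12 + 3 = 15.
R5 does not apply.
R6 applies: 15 − 4 = 11.
R7 applies (level before this adjustment is 11 < 15, so +1): 11 + 1 = 12.
Final offense level: 12.
Criminal history: 3 prior points → Category I (0-7).
Level 12 falls in the 10-14 band.
Grid: Level 10-14 × Category I = 15-26 months.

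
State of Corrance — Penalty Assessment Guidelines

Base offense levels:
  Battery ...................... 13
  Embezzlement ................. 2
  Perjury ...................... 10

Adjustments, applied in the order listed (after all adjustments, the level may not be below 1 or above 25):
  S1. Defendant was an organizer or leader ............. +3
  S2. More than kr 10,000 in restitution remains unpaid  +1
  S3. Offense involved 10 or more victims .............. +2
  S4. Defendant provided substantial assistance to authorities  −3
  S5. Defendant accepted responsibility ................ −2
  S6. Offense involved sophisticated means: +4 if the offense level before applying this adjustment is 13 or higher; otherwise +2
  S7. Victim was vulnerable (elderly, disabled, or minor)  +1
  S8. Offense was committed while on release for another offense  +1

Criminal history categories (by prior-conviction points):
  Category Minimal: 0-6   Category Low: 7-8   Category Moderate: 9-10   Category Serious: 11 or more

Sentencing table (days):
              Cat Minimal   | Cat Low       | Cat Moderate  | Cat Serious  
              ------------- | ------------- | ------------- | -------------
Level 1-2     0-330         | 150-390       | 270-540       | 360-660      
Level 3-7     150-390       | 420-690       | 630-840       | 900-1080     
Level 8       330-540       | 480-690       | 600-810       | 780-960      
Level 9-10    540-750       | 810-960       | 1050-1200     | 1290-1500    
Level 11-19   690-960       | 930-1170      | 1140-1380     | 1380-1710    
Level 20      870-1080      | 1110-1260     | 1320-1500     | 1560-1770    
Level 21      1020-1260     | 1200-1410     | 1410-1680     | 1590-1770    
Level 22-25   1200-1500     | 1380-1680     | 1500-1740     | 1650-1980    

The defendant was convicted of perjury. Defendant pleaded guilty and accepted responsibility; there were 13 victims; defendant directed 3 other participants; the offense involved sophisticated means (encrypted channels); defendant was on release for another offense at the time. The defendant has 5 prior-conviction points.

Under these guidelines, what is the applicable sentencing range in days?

690-960 days

Base offense level for perjury: 10.
S1 applies: 10 + 3 = 13.
S2 does not apply.
S3 applies: 13 + 2 = 15.
S5 applies: 15 − 2 = 13.
S6 applies (level before this adjustment is 13 ≥ 13, so +4): 13 + 4 = 17.
S7 does not apply.
S8 applies: 17 + 1 = 18.
Final offense level: 18.
Criminal history: 5 prior points → Category Minimal (0-6).
Level 18 falls in the 11-19 band.
Grid: Level 11-19 × Category Minimal = 690-960 days.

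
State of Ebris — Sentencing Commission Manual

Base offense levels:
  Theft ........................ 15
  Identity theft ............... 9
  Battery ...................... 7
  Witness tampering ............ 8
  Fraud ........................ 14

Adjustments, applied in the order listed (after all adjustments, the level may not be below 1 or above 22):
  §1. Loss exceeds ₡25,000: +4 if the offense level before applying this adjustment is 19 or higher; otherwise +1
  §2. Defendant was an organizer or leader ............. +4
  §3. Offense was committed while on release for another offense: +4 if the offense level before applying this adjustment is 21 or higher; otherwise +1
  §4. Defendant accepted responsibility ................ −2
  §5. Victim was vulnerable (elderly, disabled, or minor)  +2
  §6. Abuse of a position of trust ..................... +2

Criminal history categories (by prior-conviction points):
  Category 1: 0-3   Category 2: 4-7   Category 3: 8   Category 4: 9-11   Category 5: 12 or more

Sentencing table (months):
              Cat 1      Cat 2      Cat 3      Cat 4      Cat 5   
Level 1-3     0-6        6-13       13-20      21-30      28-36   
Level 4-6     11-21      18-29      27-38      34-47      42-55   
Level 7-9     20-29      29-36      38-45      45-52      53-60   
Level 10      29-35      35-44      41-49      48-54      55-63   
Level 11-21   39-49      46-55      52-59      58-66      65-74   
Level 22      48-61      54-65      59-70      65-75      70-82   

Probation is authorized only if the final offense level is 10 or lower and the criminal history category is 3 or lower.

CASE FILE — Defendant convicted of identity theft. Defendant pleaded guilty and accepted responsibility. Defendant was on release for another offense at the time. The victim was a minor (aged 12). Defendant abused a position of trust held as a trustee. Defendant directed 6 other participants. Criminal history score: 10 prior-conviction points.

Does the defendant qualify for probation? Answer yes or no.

No

Base offense level for identity theft: 9.
§1 does not apply.
§2 applies: 9 + 4 = 13.
§3 applies (level before this adjustment is 13 < 21, so +1): 13 + 1 = 14.
§4 applies: 14 − 2 = 12.
§5 applies: 12 + 2 = 14.
§6 applies: 14 + 2 = 16.
Final offense level: 16.
Criminal history: 10 prior points → Category 4 (9-11).
Level 16 falls in the 11-21 band.
Grid: Level 11-21 × Category 4 = 58-66 months.
Probation check: level 16 > 10 and category 4 > 3 → not eligible.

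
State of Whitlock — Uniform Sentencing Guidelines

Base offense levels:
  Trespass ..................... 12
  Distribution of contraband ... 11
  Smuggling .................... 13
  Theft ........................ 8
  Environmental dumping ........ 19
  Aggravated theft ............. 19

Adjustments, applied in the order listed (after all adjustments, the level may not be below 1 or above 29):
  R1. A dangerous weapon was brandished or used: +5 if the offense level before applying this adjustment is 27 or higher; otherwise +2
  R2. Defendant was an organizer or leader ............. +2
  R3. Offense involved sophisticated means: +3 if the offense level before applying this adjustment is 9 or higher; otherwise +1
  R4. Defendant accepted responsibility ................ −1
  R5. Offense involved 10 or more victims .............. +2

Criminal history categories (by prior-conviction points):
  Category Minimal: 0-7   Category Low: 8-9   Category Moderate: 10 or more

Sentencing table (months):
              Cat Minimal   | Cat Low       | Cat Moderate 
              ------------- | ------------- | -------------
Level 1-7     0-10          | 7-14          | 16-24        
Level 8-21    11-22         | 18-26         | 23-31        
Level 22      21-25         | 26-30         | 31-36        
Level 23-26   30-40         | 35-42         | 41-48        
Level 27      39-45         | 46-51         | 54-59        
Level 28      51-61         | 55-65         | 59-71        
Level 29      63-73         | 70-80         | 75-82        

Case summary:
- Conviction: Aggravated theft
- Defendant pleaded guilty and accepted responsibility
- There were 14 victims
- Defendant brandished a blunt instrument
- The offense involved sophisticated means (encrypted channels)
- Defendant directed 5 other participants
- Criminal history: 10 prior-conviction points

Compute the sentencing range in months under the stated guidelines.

54-59 months

Base offense level for aggravated theft: 19.
R1 applies (level before this adjustment is 19 < 27, so +2): 19 + 2 = 21.
R2 applies: 21 + 2 = 23.
R3 applies (level before this adjustment is 23 ≥ 9, so +3): 23 + 3 = 26.
R4 applies: 26 − 1 = 25.
R5 applies: 25 + 2 = 27.
Final offense level: 27.
Criminal history: 10 prior points → Category Moderate (10+).
Level 27 falls in the 27 band.
Grid: Level 27 × Category Moderate = 54-59 months.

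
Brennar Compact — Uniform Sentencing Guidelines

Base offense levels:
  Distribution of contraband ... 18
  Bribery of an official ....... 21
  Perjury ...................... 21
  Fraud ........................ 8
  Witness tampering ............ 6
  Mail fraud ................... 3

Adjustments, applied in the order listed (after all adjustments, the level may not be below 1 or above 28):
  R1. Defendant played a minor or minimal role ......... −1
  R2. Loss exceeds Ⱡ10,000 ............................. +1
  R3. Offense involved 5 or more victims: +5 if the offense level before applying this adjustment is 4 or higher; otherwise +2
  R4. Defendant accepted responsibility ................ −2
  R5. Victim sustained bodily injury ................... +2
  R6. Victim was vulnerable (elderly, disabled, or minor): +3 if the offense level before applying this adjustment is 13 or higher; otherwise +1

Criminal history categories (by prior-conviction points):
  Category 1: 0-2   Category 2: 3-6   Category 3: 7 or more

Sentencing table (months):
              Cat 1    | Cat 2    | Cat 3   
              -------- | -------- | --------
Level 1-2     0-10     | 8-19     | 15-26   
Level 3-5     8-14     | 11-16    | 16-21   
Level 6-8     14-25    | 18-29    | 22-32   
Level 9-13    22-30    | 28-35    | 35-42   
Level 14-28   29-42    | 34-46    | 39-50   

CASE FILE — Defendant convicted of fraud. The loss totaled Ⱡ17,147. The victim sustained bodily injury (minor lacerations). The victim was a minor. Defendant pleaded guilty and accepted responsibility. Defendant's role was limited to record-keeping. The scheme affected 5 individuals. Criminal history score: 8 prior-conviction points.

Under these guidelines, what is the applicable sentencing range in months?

39-50 months

Base offense level for fraud: 8.
R1 applies: 8 − 1 = 7.
R2 applies: 7 + 1 = 8.
R3 applies (level before this adjustment is 8 ≥ 4, so +5): 8 + 5 = 13.
R4 applies: 13 − 2 = 11.
R5 applies: 11 + 2 = 13.
R6 applies (level before this adjustment is 13 ≥ 13, so +3): 13 + 3 = 16.
Final offense level: 16.
Criminal history: 8 prior points → Category 3 (7+).
Level 16 falls in the 14-28 band.
Grid: Level 14-28 × Category 3 = 39-50 months.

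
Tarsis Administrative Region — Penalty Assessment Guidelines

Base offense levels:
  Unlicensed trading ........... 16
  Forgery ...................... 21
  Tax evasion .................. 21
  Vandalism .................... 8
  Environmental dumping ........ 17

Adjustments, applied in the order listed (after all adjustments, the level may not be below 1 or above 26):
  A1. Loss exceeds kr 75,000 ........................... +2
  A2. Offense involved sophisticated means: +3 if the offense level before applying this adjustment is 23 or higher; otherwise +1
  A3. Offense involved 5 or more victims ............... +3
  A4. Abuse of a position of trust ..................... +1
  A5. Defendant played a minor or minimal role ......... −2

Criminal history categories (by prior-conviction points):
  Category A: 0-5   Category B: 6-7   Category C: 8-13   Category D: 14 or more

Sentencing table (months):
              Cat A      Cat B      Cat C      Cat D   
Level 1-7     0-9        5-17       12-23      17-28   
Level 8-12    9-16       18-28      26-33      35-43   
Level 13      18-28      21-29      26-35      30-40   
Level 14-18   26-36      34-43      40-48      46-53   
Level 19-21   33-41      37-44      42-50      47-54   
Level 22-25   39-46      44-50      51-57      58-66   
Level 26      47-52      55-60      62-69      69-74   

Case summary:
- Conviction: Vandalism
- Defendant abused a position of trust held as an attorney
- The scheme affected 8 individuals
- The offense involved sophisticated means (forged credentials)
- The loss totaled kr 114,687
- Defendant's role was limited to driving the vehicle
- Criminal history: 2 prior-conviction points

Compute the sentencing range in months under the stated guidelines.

18-28 months

Base offense level for vandalism: 8.
A1 applies: 8 + 2 = 10.
A2 applies (level before this adjustment is 10 < 23, so +1): 10 + 1 = 11.
A3 applies: 11 + 3 = 14.
A4 applies: 14 + 1 = 15.
A5 applies: 15 − 2 = 13.
Final offense level: 13.
Criminal history: 2 prior points → Category A (0-5).
Level 13 falls in the 13 band.
Grid: Level 13 × Category A = 18-28 months.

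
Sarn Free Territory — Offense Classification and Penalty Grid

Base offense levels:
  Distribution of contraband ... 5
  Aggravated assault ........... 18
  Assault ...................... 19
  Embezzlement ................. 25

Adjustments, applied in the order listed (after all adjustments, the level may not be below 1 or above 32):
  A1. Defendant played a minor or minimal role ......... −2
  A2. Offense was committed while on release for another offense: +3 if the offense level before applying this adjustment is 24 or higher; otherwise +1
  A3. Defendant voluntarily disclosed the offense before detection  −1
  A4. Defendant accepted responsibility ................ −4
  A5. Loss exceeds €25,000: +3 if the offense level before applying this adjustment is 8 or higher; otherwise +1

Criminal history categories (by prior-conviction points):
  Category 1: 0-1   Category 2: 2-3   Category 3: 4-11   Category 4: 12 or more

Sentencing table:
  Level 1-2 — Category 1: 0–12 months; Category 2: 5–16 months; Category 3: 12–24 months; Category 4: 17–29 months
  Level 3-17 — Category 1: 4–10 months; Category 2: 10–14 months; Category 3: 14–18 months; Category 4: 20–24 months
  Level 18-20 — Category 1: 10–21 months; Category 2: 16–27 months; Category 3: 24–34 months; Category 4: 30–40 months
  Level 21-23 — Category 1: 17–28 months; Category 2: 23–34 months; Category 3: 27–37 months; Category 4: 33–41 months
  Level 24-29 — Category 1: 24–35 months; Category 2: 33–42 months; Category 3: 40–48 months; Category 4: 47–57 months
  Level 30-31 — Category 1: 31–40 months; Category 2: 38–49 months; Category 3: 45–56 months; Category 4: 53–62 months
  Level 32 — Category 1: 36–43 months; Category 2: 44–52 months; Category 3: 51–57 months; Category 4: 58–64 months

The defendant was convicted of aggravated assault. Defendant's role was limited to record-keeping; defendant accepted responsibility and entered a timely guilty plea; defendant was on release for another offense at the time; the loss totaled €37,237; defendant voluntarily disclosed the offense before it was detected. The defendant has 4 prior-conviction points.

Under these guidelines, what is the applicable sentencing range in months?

14-18 months

Base offense level for aggravated assault: 18.
A1 applies: 18 − 2 = 16.
A2 applies (level before this adjustment is 16 < 24, so +1): 16 + 1 = 17.
A3 applies: 17 − 1 = 16.
A4 applies: 16 − 4 = 12.
A5 applies (level before this adjustment is 12 ≥ 8, so +3): 12 + 3 = 15.
Final offense level: 15.
Criminal history: 4 prior points → Category 3 (4-11).
Level 15 falls in the 3-17 band.
Grid: Level 3-17 × Category 3 = 14-18 months.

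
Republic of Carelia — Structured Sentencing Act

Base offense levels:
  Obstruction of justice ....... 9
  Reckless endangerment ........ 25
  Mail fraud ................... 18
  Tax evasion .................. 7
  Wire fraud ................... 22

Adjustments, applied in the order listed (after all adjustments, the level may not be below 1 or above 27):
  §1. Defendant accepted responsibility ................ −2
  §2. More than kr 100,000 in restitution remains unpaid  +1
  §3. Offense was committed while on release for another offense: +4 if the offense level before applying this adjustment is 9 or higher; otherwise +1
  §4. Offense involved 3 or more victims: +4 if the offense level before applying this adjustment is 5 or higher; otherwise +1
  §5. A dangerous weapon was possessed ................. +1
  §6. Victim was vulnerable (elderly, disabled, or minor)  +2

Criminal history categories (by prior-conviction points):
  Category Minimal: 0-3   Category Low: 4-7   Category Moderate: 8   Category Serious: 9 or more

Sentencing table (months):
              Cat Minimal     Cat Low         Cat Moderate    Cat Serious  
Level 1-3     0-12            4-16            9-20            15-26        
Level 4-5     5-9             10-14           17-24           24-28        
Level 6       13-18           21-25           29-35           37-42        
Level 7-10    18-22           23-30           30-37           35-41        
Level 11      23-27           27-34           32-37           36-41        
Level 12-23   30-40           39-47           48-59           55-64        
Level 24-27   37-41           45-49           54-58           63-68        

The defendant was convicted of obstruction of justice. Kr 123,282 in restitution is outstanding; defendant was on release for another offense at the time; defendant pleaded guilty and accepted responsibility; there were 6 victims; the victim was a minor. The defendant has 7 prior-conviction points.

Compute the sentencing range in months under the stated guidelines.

39-47 months

Base offense level for obstruction of justice: 9.
§1 applies: 9 − 2 = 7.
§2 applies: 7 + 1 = 8.
§3 applies (level before this adjustment is 8 < 9, so +1): 8 + 1 = 9.
§4 applies (level before this adjustment is 9 ≥ 5, so +4): 9 + 4 = 13.
§6 applies: 13 + 2 = 15.
Final offense level: 15.
Criminal history: 7 prior points → Category Low (4-7).
Level 15 falls in the 12-23 band.
Grid: Level 12-23 × Category Low = 39-47 months.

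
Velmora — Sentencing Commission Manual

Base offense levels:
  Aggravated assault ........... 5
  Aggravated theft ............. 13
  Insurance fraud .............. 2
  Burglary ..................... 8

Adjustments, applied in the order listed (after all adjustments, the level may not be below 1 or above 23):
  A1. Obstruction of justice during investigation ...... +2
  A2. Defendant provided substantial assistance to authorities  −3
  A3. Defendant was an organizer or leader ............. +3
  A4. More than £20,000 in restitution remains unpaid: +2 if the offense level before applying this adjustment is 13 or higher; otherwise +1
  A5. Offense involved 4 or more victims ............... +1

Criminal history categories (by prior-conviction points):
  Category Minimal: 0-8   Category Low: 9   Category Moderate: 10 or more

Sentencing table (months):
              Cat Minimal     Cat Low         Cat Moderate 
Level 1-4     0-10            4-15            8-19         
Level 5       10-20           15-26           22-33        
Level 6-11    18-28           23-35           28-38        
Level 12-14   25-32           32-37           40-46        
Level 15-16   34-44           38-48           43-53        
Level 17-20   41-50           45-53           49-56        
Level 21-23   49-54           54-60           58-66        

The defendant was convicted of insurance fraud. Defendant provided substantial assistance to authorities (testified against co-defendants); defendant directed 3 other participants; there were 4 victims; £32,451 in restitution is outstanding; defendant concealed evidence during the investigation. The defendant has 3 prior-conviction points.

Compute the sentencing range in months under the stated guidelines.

18-28 months

Base offense level for insurance fraud: 2.
A1 applies: 2 + 2 = 4.
A2 applies: 4 − 3 = 1.
A3 applies: 1 + 3 = 4.
A4 applies (level before this adjustment is 4 < 13, so +1): 4 + 1 = 5.
A5 applies: 5 + 1 = 6.
Final offense level: 6.
Criminal history: 3 prior points → Category Minimal (0-8).
Level 6 falls in the 6-11 band.
Grid: Level 6-11 × Category Minimal = 18-28 months.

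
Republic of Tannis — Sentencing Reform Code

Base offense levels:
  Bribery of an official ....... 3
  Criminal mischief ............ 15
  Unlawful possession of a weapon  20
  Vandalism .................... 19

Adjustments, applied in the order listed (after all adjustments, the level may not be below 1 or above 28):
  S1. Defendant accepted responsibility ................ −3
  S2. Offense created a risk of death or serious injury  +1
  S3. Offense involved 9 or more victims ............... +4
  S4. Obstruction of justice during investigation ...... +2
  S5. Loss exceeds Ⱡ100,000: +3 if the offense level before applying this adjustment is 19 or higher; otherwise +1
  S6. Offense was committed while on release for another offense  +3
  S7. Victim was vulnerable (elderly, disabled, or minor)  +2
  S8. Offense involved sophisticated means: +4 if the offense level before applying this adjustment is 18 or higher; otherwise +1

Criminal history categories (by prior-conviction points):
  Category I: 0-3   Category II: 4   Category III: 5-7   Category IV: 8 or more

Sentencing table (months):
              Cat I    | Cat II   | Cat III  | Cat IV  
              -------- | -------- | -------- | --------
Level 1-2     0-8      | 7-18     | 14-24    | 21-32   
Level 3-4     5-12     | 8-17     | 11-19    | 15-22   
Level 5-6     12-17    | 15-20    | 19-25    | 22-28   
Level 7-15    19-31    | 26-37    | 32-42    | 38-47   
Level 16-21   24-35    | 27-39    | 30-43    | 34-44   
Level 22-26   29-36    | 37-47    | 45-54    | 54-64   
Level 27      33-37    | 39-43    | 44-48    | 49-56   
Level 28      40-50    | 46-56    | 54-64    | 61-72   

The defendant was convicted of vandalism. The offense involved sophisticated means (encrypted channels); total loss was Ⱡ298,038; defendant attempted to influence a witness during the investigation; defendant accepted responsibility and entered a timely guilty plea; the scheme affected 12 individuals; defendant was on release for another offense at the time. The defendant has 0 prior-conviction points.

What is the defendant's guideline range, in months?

Base offense level for vandalism: 19.
S1 applies: 19 − 3 = 16.
S3 applies: 16 + 4 = 20.
S4 applies: 20 + 2 = 22.
S5 applies (level before this adjustment is 22 ≥ 19, so +3): 22 + 3 = 25.
S6 applies: 25 + 3 = 28.
S7 does not apply.
S8 applies (level before this adjustment is 28 ≥ 18, so +4): 28 + 4 = 32.
Level 32 exceeds the maximum of 28; capped at 28.
Final offense level: 28.
Criminal history: 0 prior points → Category I (0-3).
Level 28 falls in the 28 band.
Grid: Level 28 × Category I = 40-50 months.

40-50 months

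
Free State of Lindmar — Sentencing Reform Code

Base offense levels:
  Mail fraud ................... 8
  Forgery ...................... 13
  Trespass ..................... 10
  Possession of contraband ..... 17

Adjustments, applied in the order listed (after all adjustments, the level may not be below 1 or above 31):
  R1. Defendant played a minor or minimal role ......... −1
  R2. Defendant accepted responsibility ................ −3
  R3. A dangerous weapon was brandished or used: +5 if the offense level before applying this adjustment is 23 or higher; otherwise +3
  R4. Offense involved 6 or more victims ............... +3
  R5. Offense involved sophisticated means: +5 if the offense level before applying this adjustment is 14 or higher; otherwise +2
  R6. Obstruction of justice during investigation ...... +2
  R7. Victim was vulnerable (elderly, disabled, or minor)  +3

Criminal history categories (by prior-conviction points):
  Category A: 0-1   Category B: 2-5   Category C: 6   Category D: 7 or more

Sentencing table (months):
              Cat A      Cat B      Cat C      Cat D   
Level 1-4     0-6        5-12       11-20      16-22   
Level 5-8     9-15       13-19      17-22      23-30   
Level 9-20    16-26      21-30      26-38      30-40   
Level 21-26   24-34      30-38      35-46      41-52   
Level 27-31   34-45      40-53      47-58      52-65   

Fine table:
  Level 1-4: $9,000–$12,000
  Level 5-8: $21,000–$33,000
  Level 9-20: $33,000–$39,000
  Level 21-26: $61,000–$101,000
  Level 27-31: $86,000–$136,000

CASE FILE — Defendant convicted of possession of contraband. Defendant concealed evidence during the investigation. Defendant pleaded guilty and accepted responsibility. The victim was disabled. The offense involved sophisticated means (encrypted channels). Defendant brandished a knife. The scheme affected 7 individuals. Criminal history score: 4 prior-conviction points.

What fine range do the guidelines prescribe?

Base offense level for possession of contraband: 17.
R1 does not apply.
R2 applies: 17 − 3 = 14.
R3 applies (level before this adjustment is 14 < 23, so +3): 14 + 3 = 17.
R4 applies: 17 + 3 = 20.
R5 applies (level before this adjustment is 20 ≥ 14, so +5): 20 + 5 = 25.
R6 applies: 25 + 2 = 27.
R7 applies: 27 + 3 = 30.
Final offense level: 30.
Level 30 falls in the 27-31 band.
Fine table: Level 27-31 → $86,000–$136,000.

$86,000–$136,000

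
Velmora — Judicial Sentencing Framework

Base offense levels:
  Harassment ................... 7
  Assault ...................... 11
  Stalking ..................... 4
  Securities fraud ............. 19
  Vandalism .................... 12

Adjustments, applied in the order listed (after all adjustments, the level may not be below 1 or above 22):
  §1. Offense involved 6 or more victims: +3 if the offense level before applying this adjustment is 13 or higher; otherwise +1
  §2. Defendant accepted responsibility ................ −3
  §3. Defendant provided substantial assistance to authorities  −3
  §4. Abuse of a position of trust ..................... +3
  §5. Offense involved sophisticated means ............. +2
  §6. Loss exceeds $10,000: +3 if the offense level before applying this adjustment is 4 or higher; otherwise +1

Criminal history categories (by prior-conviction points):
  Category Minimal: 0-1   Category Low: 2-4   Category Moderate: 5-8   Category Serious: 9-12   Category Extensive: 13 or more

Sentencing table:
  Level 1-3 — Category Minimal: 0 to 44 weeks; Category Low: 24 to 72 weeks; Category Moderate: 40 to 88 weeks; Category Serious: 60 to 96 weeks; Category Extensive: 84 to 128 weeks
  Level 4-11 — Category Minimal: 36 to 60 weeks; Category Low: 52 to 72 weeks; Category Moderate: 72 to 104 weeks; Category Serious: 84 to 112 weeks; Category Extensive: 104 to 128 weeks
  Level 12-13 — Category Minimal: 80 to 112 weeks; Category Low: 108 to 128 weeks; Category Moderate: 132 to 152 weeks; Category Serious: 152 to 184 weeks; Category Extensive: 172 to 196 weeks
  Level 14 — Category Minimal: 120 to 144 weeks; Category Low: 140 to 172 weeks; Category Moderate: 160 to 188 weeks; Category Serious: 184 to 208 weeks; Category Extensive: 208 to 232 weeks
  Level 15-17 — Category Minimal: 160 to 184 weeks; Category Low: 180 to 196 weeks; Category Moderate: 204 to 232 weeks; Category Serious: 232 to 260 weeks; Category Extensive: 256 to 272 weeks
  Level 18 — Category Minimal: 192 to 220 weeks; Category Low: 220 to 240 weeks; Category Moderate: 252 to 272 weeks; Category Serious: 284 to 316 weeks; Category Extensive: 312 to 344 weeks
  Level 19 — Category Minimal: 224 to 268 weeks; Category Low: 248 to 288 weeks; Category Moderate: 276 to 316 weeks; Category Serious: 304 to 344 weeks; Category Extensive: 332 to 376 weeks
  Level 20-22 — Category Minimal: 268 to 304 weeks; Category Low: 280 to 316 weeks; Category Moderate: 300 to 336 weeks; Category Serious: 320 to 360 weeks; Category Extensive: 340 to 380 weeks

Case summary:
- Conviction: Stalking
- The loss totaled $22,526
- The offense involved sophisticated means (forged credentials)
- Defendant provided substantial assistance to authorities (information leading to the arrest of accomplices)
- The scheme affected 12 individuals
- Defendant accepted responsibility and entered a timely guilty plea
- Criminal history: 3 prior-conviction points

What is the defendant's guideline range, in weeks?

Base offense level for stalking: 4.
§1 applies (level before this adjustment is 4 < 13, so +1): 4 + 1 = 5.
§2 applies: 5 − 3 = 2.
§3 applies: 2 − 3 = -1.
§4 does not apply.
§5 applies: -1 + 2 = 1.
§6 applies (level before this adjustment is 1 < 4, so +1): 1 + 1 = 2.
Final offense level: 2.
Criminal history: 3 prior points → Category Low (2-4).
Level 2 falls in the 1-3 band.
Grid: Level 1-3 × Category Low = 24-72 weeks.

24-72 weeks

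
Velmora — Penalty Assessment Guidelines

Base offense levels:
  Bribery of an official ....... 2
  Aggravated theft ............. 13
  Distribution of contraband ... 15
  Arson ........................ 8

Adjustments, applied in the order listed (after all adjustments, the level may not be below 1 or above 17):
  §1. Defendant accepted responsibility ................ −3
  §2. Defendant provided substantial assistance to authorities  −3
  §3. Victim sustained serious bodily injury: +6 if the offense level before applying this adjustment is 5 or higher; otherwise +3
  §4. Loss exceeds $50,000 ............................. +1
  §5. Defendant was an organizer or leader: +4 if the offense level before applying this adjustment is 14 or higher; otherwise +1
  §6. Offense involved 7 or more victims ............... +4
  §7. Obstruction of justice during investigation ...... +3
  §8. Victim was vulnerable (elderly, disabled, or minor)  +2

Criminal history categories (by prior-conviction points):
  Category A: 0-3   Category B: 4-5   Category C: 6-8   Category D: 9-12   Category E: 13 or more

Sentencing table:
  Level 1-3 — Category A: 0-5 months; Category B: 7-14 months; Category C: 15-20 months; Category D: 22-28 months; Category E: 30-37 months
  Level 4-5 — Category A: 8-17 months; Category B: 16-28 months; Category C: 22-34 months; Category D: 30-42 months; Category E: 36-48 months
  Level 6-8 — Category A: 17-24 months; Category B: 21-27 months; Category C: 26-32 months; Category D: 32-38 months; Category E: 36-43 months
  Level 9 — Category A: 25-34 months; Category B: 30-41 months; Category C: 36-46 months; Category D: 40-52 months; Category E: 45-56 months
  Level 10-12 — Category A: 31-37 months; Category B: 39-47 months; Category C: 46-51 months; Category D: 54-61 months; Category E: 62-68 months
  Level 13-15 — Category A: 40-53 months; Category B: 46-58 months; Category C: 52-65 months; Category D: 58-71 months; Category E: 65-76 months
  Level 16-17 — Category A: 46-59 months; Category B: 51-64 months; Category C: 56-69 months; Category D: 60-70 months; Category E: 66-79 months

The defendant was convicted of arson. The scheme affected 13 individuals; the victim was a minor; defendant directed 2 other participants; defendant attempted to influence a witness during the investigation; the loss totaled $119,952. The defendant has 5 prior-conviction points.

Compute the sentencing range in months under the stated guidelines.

Base offense level for arson: 8.
§1 does not apply.
§2 does not apply.
§3 does not apply.
§4 applies: 8 + 1 = 9.
§5 applies (level before this adjustment is 9 < 14, so +1): 9 + 1 = 10.
§6 applies: 10 + 4 = 14.
§7 applies: 14 + 3 = 17.
§8 applies: 17 + 2 = 19.
Level 19 exceeds the maximum of 17; capped at 17.
Final offense level: 17.
Criminal history: 5 prior points → Category B (4-5).
Level 17 falls in the 16-17 band.
Grid: Level 16-17 × Category B = 51-64 months.

51-64 months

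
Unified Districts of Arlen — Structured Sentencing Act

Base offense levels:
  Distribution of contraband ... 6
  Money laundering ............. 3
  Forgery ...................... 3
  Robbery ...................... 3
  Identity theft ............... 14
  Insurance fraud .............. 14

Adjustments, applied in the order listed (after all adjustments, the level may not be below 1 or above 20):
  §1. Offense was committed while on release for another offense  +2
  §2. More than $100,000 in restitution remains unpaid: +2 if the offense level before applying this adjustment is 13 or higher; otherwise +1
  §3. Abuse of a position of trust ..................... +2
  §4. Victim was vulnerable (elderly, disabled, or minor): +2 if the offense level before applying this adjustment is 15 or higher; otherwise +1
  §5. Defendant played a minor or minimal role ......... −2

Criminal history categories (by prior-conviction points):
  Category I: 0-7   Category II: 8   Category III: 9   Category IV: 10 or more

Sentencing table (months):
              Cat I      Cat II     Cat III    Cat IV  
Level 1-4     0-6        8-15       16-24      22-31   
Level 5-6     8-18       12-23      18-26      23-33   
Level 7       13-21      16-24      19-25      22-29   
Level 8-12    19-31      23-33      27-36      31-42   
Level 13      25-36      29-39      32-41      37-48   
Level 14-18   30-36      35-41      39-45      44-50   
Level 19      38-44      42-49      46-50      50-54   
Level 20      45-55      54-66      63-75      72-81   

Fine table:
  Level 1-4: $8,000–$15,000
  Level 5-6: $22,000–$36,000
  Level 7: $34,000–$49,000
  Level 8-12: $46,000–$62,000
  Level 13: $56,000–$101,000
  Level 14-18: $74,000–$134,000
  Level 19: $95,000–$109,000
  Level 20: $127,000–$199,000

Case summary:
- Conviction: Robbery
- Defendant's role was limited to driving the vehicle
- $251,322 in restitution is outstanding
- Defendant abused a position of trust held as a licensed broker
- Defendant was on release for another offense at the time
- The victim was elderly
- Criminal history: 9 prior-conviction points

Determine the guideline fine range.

Base offense level for robbery: 3.
§1 applies: 3 + 2 = 5.
§2 applies (level before this adjustment is 5 < 13, so +1): 5 + 1 = 6.
§3 applies: 6 + 2 = 8.
§4 applies (level before this adjustment is 8 < 15, so +1): 8 + 1 = 9.
§5 applies: 9 − 2 = 7.
Final offense level: 7.
Level 7 falls in the 7 band.
Fine table: Level 7 → $34,000–$49,000.

$34,000–$49,000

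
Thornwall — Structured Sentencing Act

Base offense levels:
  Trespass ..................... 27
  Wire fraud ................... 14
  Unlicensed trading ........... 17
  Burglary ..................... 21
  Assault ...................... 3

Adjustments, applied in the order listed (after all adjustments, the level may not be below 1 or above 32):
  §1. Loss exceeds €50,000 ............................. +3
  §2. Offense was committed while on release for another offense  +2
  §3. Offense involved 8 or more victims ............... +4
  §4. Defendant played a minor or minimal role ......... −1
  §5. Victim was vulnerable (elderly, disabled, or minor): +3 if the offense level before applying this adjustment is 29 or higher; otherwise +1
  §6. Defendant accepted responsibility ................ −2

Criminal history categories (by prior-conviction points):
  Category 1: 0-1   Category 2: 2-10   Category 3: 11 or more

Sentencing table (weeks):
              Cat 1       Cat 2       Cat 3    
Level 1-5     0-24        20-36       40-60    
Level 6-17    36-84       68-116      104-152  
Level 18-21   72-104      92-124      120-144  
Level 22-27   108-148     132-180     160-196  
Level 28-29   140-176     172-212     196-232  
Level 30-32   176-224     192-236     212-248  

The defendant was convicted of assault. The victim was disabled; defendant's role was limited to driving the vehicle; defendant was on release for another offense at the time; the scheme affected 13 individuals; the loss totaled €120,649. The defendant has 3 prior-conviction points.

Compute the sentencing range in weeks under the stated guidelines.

Base offense level for assault: 3.
§1 applies: 3 + 3 = 6.
§2 applies: 6 + 2 = 8.
§3 applies: 8 + 4 = 12.
§4 applies: 12 − 1 = 11.
§5 applies (level before this adjustment is 11 < 29, so +1): 11 + 1 = 12.
Final offense level: 12.
Criminal history: 3 prior points → Category 2 (2-10).
Level 12 falls in the 6-17 band.
Grid: Level 6-17 × Category 2 = 68-116 weeks.

68-116 weeks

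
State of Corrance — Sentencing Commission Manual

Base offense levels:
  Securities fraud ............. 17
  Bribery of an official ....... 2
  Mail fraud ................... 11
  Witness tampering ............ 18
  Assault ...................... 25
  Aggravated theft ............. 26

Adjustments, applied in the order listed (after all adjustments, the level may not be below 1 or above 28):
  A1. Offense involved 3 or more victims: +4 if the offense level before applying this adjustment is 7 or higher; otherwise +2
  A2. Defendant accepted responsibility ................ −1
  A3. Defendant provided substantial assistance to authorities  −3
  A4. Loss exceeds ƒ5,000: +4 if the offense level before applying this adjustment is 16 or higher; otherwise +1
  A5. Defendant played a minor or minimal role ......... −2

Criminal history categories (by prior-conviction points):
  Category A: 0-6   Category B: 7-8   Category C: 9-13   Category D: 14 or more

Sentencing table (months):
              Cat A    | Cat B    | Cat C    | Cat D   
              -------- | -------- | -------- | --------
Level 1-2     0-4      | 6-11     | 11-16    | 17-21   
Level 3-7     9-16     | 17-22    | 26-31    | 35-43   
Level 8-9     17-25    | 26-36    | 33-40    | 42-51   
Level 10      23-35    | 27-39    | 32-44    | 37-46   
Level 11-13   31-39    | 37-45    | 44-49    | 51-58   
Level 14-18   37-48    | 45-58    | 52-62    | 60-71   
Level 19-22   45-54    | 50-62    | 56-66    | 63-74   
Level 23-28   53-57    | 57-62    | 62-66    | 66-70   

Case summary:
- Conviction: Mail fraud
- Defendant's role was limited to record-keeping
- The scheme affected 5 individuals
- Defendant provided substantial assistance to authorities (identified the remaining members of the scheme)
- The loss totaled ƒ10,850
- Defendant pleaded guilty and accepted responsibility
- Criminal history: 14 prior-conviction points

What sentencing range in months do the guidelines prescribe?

37-46 months

Base offense level for mail fraud: 11.
A1 applies (level before this adjustment is 11 ≥ 7, so +4): 11 + 4 = 15.
A2 applies: 15 − 1 = 14.
A3 applies: 14 − 3 = 11.
A4 applies (level before this adjustment is 11 < 16, so +1): 11 + 1 = 12.
A5 applies: 12 − 2 = 10.
Final offense level: 10.
Criminal history: 14 prior points → Category D (14+).
Level 10 falls in the 10 band.
Grid: Level 10 × Category D = 37-46 months.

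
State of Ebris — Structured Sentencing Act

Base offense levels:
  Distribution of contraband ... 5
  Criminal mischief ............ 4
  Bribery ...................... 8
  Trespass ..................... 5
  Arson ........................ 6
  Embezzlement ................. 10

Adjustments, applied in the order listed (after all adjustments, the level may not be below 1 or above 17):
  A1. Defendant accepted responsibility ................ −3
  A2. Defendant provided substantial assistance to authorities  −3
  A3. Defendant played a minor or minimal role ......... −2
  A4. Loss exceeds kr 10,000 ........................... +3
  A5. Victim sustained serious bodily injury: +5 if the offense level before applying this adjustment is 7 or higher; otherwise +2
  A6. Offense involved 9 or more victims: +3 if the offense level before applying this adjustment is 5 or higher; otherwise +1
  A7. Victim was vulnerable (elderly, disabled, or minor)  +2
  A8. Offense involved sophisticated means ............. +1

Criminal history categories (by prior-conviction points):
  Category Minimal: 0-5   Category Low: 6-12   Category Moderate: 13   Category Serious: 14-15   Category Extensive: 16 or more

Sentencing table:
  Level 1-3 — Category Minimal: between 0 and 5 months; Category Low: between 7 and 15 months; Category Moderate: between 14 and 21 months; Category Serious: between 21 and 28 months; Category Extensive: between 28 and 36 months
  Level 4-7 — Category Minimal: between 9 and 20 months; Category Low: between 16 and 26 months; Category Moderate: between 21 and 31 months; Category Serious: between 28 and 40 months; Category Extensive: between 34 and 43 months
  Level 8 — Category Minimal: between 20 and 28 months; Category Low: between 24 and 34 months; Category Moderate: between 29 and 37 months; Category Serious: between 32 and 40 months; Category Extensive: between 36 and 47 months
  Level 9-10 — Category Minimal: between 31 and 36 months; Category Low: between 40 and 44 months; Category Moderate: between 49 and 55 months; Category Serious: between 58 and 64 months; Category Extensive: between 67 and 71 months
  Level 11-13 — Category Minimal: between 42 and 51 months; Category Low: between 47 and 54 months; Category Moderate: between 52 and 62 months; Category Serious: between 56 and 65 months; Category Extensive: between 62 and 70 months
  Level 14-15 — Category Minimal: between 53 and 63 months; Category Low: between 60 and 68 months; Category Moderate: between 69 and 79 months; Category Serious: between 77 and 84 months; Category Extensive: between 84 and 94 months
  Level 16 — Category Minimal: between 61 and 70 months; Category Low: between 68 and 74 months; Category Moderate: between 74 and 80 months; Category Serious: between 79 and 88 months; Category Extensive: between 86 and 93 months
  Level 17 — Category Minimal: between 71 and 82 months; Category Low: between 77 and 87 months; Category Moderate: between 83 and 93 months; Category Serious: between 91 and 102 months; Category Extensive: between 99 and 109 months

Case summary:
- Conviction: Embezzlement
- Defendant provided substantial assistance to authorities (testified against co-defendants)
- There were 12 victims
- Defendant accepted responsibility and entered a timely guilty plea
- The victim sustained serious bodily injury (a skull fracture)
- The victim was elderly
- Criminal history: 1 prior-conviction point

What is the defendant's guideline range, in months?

Base offense level for embezzlement: 10.
A1 applies: 10 − 3 = 7.
A2 applies: 7 − 3 = 4.
A3 does not apply.
A5 applies (level before this adjustment is 4 < 7, so +2): 4 + 2 = 6.
A6 applies (level before this adjustment is 6 ≥ 5, so +3): 6 + 3 = 9.
A7 applies: 9 + 2 = 11.
Final offense level: 11.
Criminal history: 1 prior point → Category Minimal (0-5).
Level 11 falls in the 11-13 band.
Grid: Level 11-13 × Category Minimal = 42-51 months.

42-51 months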